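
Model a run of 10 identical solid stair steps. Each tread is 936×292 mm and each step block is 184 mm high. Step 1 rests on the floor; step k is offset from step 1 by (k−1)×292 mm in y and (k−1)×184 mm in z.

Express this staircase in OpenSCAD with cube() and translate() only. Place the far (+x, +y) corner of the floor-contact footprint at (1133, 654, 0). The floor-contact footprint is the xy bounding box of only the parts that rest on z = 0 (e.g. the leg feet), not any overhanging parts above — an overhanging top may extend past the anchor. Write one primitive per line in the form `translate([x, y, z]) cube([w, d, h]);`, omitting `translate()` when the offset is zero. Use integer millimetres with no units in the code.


translate([197, 362, 0]) cube([936, 292, 184]);
translate([197, 654, 184]) cube([936, 292, 184]);
translate([197, 946, 368]) cube([936, 292, 184]);
translate([197, 1238, 552]) cube([936, 292, 184]);
translate([197, 1530, 736]) cube([936, 292, 184]);
translate([197, 1822, 920]) cube([936, 292, 184]);
translate([197, 2114, 1104]) cube([936, 292, 184]);
translate([197, 2406, 1288]) cube([936, 292, 184]);
translate([197, 2698, 1472]) cube([936, 292, 184]);
translate([197, 2990, 1656]) cube([936, 292, 184]);


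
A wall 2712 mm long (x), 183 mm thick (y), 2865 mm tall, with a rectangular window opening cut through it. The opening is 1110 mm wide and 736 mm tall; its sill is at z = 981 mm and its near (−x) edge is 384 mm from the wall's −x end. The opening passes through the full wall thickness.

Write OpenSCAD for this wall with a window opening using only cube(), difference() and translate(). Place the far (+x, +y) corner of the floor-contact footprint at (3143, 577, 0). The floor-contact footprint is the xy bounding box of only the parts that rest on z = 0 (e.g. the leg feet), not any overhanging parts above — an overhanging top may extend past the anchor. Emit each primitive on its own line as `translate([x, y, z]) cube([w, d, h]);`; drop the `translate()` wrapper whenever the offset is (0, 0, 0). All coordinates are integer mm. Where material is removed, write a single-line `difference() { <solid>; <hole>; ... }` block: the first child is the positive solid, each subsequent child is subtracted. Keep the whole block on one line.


difference() { translate([431, 394, 0]) cube([2712, 183, 2865]); translate([815, 394, 981]) cube([1110, 183, 736]); }


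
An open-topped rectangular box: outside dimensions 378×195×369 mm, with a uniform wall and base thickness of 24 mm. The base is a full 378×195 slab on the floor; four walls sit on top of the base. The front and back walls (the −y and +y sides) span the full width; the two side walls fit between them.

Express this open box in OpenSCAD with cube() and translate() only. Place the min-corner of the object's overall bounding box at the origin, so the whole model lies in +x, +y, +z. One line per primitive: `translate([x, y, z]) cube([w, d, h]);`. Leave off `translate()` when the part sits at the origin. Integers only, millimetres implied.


cube([378, 195, 24]);
translate([0, 0, 24]) cube([378, 24, 345]);
translate([0, 171, 24]) cube([378, 24, 345]);
translate([0, 24, 24]) cube([24, 147, 345]);
translate([354, 24, 24]) cube([24, 147, 345]);


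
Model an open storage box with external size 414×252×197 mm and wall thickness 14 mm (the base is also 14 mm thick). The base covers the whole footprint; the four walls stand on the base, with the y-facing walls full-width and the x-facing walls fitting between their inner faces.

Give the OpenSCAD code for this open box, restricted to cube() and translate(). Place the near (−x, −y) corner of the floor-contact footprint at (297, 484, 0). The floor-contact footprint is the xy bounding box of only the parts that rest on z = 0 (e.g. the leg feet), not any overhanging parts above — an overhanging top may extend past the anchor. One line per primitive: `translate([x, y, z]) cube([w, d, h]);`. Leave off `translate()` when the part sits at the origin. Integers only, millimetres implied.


translate([297, 484, 0]) cube([414, 252, 14]);
translate([297, 484, 14]) cube([414, 14, 183]);
translate([297, 722, 14]) cube([414, 14, 183]);
translate([297, 498, 14]) cube([14, 224, 183]);
translate([697, 498, 14]) cube([14, 224, 183]);


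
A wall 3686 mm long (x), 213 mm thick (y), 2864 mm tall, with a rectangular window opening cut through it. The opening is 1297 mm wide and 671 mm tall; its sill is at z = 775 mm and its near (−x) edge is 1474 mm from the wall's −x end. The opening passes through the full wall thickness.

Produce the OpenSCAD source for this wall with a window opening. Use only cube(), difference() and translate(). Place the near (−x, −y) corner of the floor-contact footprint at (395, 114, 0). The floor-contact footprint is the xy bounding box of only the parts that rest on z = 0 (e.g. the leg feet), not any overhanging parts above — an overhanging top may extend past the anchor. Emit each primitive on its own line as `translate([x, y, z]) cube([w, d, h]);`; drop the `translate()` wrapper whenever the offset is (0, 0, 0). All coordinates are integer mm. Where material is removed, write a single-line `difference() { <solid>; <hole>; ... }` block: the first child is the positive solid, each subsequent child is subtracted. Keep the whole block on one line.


difference() { translate([395, 114, 0]) cube([3686, 213, 2864]); translate([1869, 114, 775]) cube([1297, 213, 671]); }


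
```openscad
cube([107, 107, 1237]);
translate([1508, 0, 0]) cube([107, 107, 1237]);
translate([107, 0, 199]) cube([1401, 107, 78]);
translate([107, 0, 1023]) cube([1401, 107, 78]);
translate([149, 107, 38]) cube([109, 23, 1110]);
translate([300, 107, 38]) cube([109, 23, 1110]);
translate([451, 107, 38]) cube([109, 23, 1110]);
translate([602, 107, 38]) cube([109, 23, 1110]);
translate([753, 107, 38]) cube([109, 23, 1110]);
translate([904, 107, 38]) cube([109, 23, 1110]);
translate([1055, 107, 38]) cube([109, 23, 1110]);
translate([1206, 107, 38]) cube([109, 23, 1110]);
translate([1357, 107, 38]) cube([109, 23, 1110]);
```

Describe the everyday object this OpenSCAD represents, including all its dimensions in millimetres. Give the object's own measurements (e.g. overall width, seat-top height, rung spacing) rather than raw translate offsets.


A fence section. Two 107×107 mm posts, 1237 mm tall, stand on the floor with a clear span of 1401 mm between their inner faces. Two horizontal rails of 107×78 mm section span the gap between the posts with their undersides at z = 199 mm and z = 1023 mm, flush with the posts' −y face. 9 pickets, each 109 mm wide, 23 mm thick and 1110 mm tall, are fixed to the +y face of the rails with their bottoms at z = 38 mm, spaced across the span with a 42 mm gap after the −x post and between neighbouring pickets and before the +x post.


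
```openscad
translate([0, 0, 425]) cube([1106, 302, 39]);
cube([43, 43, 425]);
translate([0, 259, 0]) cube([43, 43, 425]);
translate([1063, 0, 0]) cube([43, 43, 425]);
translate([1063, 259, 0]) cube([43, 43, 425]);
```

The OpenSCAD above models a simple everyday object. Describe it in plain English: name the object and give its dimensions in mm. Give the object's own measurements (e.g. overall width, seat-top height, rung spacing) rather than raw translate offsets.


A long wooden bench with a 1106 mm (x) × 302 mm (y) seat, 39 mm thick, its top surface 464 mm above the floor. Four 43 mm square legs at the seat corners, flush with the edges, run from z = 0 to the seat underside.


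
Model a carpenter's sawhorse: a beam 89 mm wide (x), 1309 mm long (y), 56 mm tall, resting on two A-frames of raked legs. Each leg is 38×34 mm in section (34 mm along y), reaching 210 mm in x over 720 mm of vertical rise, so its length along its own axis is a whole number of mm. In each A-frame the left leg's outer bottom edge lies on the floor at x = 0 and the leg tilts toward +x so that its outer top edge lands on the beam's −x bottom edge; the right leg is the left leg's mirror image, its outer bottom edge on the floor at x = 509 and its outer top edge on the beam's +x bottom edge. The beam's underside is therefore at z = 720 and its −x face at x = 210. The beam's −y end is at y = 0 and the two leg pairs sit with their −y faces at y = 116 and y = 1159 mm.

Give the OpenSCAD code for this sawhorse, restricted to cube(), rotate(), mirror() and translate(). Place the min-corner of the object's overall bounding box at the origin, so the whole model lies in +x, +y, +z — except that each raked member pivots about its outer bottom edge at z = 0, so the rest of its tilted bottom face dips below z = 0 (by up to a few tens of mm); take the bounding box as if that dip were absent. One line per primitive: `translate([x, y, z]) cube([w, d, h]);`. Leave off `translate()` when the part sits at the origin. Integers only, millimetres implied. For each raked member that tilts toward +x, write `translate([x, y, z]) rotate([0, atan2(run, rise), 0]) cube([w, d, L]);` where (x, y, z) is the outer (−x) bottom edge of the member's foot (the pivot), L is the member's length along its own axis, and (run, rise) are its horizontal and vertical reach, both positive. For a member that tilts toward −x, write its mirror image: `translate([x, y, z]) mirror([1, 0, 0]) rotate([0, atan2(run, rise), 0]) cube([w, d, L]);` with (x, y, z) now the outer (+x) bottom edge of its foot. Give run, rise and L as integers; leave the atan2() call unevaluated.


// leg length = √(210² + 720²) = 750
// right-leg outer foot x = 2·210 + 89 = 509
// beam min-corner = (210, 0, 720)
translate([210, 0, 720]) cube([89, 1309, 56]);
translate([0, 116, 0]) rotate([0, atan2(210, 720), 0]) cube([38, 34, 750]);
translate([509, 116, 0]) mirror([1, 0, 0]) rotate([0, atan2(210, 720), 0]) cube([38, 34, 750]);
translate([0, 1159, 0]) rotate([0, atan2(210, 720), 0]) cube([38, 34, 750]);
translate([509, 1159, 0]) mirror([1, 0, 0]) rotate([0, atan2(210, 720), 0]) cube([38, 34, 750]);


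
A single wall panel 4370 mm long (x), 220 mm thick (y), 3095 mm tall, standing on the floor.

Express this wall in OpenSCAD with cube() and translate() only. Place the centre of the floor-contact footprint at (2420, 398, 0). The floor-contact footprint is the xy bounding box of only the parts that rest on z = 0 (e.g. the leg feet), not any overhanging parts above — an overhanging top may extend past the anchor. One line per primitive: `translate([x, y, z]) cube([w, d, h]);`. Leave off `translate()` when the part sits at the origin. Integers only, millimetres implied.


translate([235, 288, 0]) cube([4370, 220, 3095]);


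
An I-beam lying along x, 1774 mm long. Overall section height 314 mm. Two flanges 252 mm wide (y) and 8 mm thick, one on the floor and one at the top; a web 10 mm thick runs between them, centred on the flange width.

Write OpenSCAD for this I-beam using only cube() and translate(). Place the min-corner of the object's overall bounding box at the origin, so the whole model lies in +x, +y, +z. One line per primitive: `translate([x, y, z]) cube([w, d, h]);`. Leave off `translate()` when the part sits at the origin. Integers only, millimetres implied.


cube([1774, 252, 8]);
translate([0, 121, 8]) cube([1774, 10, 298]);
translate([0, 0, 306]) cube([1774, 252, 8]);


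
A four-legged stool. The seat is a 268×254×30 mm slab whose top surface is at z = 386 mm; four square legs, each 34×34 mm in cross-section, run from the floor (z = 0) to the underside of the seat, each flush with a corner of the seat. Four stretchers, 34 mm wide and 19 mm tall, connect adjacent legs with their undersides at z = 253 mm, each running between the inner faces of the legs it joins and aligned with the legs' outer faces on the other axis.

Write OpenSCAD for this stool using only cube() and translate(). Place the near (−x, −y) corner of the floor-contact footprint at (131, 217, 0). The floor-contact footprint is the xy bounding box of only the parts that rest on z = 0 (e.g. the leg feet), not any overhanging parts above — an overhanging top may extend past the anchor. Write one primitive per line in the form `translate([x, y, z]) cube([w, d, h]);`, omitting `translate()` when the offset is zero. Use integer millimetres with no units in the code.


// leg_h = 386 - 30 = 356
// stretcher span = 268 - 2*34 = 200
translate([131, 217, 356]) cube([268, 254, 30]);
translate([131, 217, 0]) cube([34, 34, 356]);
translate([365, 217, 0]) cube([34, 34, 356]);
translate([131, 437, 0]) cube([34, 34, 356]);
translate([365, 437, 0]) cube([34, 34, 356]);
translate([165, 217, 253]) cube([200, 34, 19]);
translate([165, 437, 253]) cube([200, 34, 19]);
translate([131, 251, 253]) cube([34, 186, 19]);
translate([365, 251, 253]) cube([34, 186, 19]);


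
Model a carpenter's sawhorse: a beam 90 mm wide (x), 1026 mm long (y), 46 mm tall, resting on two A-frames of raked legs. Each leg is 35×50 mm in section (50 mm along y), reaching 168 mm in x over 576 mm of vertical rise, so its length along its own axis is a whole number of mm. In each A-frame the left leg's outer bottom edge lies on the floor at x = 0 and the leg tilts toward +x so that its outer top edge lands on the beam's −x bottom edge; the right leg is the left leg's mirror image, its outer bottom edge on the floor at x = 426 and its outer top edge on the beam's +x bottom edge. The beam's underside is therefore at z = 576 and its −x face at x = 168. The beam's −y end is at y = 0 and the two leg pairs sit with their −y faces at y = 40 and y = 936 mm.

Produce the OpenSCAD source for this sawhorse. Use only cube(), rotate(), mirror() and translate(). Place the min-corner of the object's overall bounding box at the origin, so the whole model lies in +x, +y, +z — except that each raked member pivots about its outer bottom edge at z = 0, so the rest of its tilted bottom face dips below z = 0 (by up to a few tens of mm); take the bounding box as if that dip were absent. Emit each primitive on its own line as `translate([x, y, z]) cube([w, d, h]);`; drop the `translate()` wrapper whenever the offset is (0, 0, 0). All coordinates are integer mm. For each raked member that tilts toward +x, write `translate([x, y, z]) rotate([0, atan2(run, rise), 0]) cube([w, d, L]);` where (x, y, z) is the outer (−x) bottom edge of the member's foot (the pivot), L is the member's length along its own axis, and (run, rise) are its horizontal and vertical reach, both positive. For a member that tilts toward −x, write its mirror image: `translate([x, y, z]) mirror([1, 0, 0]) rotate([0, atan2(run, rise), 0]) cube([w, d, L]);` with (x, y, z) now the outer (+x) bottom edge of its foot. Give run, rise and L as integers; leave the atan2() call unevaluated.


translate([168, 0, 576]) cube([90, 1026, 46]);
translate([0, 40, 0]) rotate([0, atan2(168, 576), 0]) cube([35, 50, 600]);
translate([426, 40, 0]) mirror([1, 0, 0]) rotate([0, atan2(168, 576), 0]) cube([35, 50, 600]);
translate([0, 936, 0]) rotate([0, atan2(168, 576), 0]) cube([35, 50, 600]);
translate([426, 936, 0]) mirror([1, 0, 0]) rotate([0, atan2(168, 576), 0]) cube([35, 50, 600]);


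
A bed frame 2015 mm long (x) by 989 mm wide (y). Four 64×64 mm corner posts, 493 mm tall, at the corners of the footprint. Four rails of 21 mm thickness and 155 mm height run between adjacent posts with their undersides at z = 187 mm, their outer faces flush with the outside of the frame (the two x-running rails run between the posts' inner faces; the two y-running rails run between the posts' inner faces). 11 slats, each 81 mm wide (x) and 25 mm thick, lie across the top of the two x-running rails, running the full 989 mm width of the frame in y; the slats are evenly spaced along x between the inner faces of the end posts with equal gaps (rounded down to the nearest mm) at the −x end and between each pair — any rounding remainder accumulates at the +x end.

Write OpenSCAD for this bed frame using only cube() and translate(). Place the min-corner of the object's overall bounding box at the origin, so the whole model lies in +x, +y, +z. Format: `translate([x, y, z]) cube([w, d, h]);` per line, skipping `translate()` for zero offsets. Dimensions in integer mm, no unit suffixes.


// slat z = rail_z + rail_h = 187 + 155 = 342
// slat gap = ⌊(1887 − 11·81) / 12⌋ = 83
cube([64, 64, 493]);
translate([0, 925, 0]) cube([64, 64, 493]);
translate([1951, 0, 0]) cube([64, 64, 493]);
translate([1951, 925, 0]) cube([64, 64, 493]);
translate([64, 0, 187]) cube([1887, 21, 155]);
translate([64, 968, 187]) cube([1887, 21, 155]);
translate([0, 64, 187]) cube([21, 861, 155]);
translate([1994, 64, 187]) cube([21, 861, 155]);
translate([147, 0, 342]) cube([81, 989, 25]);
translate([311, 0, 342]) cube([81, 989, 25]);
translate([475, 0, 342]) cube([81, 989, 25]);
translate([639, 0, 342]) cube([81, 989, 25]);
translate([803, 0, 342]) cube([81, 989, 25]);
translate([967, 0, 342]) cube([81, 989, 25]);
translate([1131, 0, 342]) cube([81, 989, 25]);
translate([1295, 0, 342]) cube([81, 989, 25]);
translate([1459, 0, 342]) cube([81, 989, 25]);
translate([1623, 0, 342]) cube([81, 989, 25]);
translate([1787, 0, 342]) cube([81, 989, 25]);


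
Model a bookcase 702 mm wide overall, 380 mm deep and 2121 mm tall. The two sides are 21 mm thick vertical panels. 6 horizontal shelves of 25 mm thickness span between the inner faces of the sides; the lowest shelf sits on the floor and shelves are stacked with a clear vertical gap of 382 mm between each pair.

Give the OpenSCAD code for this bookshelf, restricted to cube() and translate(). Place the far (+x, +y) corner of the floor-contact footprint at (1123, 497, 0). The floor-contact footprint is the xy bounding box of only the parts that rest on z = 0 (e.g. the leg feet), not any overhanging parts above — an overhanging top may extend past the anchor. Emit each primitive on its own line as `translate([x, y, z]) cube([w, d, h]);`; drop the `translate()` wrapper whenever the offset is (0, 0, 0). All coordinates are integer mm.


translate([421, 117, 0]) cube([21, 380, 2121]);
translate([1102, 117, 0]) cube([21, 380, 2121]);
translate([442, 117, 0]) cube([660, 380, 25]);
translate([442, 117, 407]) cube([660, 380, 25]);
translate([442, 117, 814]) cube([660, 380, 25]);
translate([442, 117, 1221]) cube([660, 380, 25]);
translate([442, 117, 1628]) cube([660, 380, 25]);
translate([442, 117, 2035]) cube([660, 380, 25]);


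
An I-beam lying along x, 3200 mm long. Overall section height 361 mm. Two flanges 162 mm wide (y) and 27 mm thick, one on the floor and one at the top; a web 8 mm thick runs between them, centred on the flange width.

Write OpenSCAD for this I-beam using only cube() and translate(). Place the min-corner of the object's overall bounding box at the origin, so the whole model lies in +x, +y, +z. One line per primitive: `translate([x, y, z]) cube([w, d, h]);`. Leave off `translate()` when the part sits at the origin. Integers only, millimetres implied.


cube([3200, 162, 27]);
translate([0, 77, 27]) cube([3200, 8, 307]);
translate([0, 0, 334]) cube([3200, 162, 27]);


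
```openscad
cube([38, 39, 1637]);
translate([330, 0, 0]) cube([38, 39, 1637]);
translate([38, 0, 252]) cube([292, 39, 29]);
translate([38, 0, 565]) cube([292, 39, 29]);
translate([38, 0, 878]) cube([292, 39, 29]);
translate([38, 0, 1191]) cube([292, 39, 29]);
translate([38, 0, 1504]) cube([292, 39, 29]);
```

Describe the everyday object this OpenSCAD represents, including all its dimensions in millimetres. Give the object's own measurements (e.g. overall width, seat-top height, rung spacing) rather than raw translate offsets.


A straight ladder. Two 38×39 mm vertical rails, 1637 mm tall, stand 368 mm apart (outside-to-outside) with their front faces coplanar on the −y side. 5 rungs, each 39 mm deep and 29 mm tall, span between the inner faces of the rails, front faces flush with the rails. The lowest rung's underside is at z = 252 mm and rungs are spaced 313 mm apart (underside to underside).


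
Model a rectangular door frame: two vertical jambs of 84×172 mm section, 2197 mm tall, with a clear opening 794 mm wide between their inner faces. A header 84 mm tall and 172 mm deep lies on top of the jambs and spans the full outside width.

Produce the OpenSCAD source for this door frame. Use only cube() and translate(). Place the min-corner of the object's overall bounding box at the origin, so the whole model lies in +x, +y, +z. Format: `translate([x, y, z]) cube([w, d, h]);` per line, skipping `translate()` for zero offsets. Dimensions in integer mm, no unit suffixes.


cube([84, 172, 2197]);
translate([878, 0, 0]) cube([84, 172, 2197]);
translate([0, 0, 2197]) cube([962, 172, 84]);


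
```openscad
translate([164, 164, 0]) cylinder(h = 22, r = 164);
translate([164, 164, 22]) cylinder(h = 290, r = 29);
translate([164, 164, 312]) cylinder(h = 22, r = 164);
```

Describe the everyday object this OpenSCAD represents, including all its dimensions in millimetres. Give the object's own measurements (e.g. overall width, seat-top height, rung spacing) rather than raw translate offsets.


A spool: two coaxial disc flanges of radius 164 mm and thickness 22 mm, joined by a core cylinder of radius 29 mm and height 290 mm. The lower flange rests on z = 0 and the three cylinders share a vertical axis.


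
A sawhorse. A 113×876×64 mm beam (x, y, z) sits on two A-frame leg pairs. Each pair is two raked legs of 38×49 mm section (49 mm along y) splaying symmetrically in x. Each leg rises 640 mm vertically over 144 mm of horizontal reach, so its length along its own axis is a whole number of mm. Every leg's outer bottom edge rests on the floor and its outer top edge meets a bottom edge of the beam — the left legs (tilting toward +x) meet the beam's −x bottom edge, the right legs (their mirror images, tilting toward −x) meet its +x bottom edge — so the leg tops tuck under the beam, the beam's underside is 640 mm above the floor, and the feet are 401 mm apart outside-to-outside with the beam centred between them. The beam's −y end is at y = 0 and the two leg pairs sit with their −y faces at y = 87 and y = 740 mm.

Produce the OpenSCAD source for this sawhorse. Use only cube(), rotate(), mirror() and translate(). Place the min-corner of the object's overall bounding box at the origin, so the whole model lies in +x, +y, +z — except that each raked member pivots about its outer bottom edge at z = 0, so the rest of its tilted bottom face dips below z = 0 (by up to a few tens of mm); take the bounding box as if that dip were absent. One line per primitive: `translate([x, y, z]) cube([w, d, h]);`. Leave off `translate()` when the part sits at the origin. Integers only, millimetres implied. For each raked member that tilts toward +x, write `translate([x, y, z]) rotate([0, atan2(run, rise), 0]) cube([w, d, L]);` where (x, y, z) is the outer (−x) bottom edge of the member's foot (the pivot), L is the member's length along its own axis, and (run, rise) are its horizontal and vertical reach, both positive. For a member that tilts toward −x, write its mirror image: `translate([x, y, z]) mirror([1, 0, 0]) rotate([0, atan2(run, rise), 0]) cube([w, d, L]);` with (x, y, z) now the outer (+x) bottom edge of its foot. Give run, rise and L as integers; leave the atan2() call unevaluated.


translate([144, 0, 640]) cube([113, 876, 64]);
translate([0, 87, 0]) rotate([0, atan2(144, 640), 0]) cube([38, 49, 656]);
translate([401, 87, 0]) mirror([1, 0, 0]) rotate([0, atan2(144, 640), 0]) cube([38, 49, 656]);
translate([0, 740, 0]) rotate([0, atan2(144, 640), 0]) cube([38, 49, 656]);
translate([401, 740, 0]) mirror([1, 0, 0]) rotate([0, atan2(144, 640), 0]) cube([38, 49, 656]);


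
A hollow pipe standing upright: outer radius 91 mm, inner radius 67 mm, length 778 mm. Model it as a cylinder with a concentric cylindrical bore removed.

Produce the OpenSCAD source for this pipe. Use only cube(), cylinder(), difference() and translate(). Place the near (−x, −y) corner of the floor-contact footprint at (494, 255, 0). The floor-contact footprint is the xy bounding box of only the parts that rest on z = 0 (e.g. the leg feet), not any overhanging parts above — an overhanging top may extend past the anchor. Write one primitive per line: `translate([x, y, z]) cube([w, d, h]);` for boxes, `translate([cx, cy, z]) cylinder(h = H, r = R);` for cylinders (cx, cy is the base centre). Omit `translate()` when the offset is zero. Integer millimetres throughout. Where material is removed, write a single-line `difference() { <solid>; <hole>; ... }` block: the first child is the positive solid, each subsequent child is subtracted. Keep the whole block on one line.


difference() { translate([585, 346, 0]) cylinder(h = 778, r = 91); translate([585, 346, 0]) cylinder(h = 778, r = 67); }


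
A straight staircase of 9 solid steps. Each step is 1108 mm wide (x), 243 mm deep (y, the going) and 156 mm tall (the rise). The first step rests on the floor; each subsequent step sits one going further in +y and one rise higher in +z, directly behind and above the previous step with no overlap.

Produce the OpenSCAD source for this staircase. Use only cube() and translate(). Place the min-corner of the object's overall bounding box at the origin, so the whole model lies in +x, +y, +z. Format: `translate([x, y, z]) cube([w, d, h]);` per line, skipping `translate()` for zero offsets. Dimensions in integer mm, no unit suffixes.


cube([1108, 243, 156]);
translate([0, 243, 156]) cube([1108, 243, 156]);
translate([0, 486, 312]) cube([1108, 243, 156]);
translate([0, 729, 468]) cube([1108, 243, 156]);
translate([0, 972, 624]) cube([1108, 243, 156]);
translate([0, 1215, 780]) cube([1108, 243, 156]);
translate([0, 1458, 936]) cube([1108, 243, 156]);
translate([0, 1701, 1092]) cube([1108, 243, 156]);
translate([0, 1944, 1248]) cube([1108, 243, 156]);


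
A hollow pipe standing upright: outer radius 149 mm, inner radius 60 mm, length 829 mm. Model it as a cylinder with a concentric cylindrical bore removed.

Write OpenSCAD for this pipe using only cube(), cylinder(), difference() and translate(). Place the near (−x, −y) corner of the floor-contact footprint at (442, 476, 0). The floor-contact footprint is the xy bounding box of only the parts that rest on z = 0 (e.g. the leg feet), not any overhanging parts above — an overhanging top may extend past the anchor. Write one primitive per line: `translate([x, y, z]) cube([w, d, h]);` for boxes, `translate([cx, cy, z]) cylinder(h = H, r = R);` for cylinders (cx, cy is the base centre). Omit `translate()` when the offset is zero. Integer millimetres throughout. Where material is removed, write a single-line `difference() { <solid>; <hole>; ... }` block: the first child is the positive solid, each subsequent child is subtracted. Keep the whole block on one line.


difference() { translate([591, 625, 0]) cylinder(h = 829, r = 149); translate([591, 625, 0]) cylinder(h = 829, r = 60); }


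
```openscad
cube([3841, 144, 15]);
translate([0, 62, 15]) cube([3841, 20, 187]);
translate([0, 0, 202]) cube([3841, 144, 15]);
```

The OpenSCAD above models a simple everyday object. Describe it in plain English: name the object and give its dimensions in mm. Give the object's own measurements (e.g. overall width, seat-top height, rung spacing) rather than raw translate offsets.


An I-beam lying along x, 3841 mm long. Overall section height 217 mm. Two flanges 144 mm wide (y) and 15 mm thick, one on the floor and one at the top; a web 20 mm thick runs between them, centred on the flange width.


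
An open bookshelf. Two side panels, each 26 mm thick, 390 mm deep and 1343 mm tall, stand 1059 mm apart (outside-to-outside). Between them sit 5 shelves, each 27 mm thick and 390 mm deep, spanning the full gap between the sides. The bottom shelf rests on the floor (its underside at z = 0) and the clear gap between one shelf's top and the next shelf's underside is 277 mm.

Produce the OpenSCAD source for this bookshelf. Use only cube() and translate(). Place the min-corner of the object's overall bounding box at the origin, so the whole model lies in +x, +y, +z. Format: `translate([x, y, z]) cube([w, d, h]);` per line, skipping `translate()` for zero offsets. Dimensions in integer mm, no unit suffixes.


cube([26, 390, 1343]);
translate([1033, 0, 0]) cube([26, 390, 1343]);
translate([26, 0, 0]) cube([1007, 390, 27]);
translate([26, 0, 304]) cube([1007, 390, 27]);
translate([26, 0, 608]) cube([1007, 390, 27]);
translate([26, 0, 912]) cube([1007, 390, 27]);
translate([26, 0, 1216]) cube([1007, 390, 27]);


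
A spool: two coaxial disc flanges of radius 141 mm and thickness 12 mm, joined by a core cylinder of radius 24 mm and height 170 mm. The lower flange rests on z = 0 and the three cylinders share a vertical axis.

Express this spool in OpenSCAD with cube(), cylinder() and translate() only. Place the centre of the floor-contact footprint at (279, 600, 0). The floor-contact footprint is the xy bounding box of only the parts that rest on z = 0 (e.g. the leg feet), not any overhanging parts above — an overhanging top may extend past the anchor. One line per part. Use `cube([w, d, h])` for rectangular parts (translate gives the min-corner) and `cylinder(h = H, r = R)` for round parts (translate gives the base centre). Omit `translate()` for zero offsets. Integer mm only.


translate([279, 600, 0]) cylinder(h = 12, r = 141);
translate([279, 600, 12]) cylinder(h = 170, r = 24);
translate([279, 600, 182]) cylinder(h = 12, r = 141);


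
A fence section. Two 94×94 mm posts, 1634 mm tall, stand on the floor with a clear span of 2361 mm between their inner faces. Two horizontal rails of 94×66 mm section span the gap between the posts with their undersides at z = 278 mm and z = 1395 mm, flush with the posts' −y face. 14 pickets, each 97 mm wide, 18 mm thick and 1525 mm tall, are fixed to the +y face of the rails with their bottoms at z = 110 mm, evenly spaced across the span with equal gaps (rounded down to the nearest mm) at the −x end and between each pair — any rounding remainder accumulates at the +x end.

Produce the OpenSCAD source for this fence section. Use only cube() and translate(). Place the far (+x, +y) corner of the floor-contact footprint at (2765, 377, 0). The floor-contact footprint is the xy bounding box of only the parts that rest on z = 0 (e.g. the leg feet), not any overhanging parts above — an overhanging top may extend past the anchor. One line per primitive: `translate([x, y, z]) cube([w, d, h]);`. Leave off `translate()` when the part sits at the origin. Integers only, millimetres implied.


translate([216, 283, 0]) cube([94, 94, 1634]);
translate([2671, 283, 0]) cube([94, 94, 1634]);
translate([310, 283, 278]) cube([2361, 94, 66]);
translate([310, 283, 1395]) cube([2361, 94, 66]);
translate([376, 377, 110]) cube([97, 18, 1525]);
translate([539, 377, 110]) cube([97, 18, 1525]);
translate([702, 377, 110]) cube([97, 18, 1525]);
translate([865, 377, 110]) cube([97, 18, 1525]);
translate([1028, 377, 110]) cube([97, 18, 1525]);
translate([1191, 377, 110]) cube([97, 18, 1525]);
translate([1354, 377, 110]) cube([97, 18, 1525]);
translate([1517, 377, 110]) cube([97, 18, 1525]);
translate([1680, 377, 110]) cube([97, 18, 1525]);
translate([1843, 377, 110]) cube([97, 18, 1525]);
translate([2006, 377, 110]) cube([97, 18, 1525]);
translate([2169, 377, 110]) cube([97, 18, 1525]);
translate([2332, 377, 110]) cube([97, 18, 1525]);
translate([2495, 377, 110]) cube([97, 18, 1525]);


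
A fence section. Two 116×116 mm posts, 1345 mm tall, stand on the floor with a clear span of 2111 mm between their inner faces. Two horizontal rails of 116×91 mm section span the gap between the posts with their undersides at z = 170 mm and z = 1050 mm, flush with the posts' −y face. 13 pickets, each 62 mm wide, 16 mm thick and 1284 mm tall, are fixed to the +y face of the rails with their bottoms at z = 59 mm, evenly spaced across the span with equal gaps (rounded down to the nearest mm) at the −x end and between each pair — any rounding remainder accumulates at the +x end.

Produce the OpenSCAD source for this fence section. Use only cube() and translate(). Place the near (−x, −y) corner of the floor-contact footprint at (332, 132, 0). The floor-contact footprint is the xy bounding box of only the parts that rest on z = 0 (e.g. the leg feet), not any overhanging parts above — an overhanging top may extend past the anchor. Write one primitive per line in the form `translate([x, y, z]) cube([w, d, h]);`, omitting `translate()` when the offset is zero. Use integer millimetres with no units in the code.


translate([332, 132, 0]) cube([116, 116, 1345]);
translate([2559, 132, 0]) cube([116, 116, 1345]);
translate([448, 132, 170]) cube([2111, 116, 91]);
translate([448, 132, 1050]) cube([2111, 116, 91]);
translate([541, 248, 59]) cube([62, 16, 1284]);
translate([696, 248, 59]) cube([62, 16, 1284]);
translate([851, 248, 59]) cube([62, 16, 1284]);
translate([1006, 248, 59]) cube([62, 16, 1284]);
translate([1161, 248, 59]) cube([62, 16, 1284]);
translate([1316, 248, 59]) cube([62, 16, 1284]);
translate([1471, 248, 59]) cube([62, 16, 1284]);
translate([1626, 248, 59]) cube([62, 16, 1284]);
translate([1781, 248, 59]) cube([62, 16, 1284]);
translate([1936, 248, 59]) cube([62, 16, 1284]);
translate([2091, 248, 59]) cube([62, 16, 1284]);
translate([2246, 248, 59]) cube([62, 16, 1284]);
translate([2401, 248, 59]) cube([62, 16, 1284]);


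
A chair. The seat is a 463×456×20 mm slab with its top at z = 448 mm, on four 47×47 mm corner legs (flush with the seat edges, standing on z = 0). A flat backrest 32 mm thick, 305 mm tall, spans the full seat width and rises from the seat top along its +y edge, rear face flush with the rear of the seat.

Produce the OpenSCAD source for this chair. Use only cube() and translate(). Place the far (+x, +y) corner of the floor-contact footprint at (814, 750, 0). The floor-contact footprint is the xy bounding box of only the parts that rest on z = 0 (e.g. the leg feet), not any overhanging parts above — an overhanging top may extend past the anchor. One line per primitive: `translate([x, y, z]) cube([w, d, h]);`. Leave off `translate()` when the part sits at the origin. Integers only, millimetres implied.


translate([351, 294, 428]) cube([463, 456, 20]);
translate([351, 294, 0]) cube([47, 47, 428]);
translate([767, 294, 0]) cube([47, 47, 428]);
translate([351, 703, 0]) cube([47, 47, 428]);
translate([767, 703, 0]) cube([47, 47, 428]);
translate([351, 718, 448]) cube([463, 32, 305]);


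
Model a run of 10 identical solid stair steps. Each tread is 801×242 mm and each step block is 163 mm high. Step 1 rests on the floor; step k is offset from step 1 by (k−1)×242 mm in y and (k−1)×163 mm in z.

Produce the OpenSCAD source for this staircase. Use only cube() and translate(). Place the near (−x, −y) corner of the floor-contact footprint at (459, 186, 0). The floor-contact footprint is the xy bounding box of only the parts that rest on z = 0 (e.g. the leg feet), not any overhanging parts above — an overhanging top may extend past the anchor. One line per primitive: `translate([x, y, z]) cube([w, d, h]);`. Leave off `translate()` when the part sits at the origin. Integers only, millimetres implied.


translate([459, 186, 0]) cube([801, 242, 163]);
translate([459, 428, 163]) cube([801, 242, 163]);
translate([459, 670, 326]) cube([801, 242, 163]);
translate([459, 912, 489]) cube([801, 242, 163]);
translate([459, 1154, 652]) cube([801, 242, 163]);
translate([459, 1396, 815]) cube([801, 242, 163]);
translate([459, 1638, 978]) cube([801, 242, 163]);
translate([459, 1880, 1141]) cube([801, 242, 163]);
translate([459, 2122, 1304]) cube([801, 242, 163]);
translate([459, 2364, 1467]) cube([801, 242, 163]);


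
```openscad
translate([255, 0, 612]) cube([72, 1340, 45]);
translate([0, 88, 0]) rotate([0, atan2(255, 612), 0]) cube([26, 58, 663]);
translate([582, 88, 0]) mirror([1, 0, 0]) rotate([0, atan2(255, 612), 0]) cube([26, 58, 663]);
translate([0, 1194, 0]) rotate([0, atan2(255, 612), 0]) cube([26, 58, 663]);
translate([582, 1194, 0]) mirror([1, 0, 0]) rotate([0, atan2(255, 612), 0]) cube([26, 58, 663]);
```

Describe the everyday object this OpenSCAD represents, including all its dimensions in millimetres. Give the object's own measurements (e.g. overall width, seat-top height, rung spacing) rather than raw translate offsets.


A sawhorse. A 72×1340×45 mm beam (x, y, z) sits on two A-frame leg pairs. Each pair is two raked legs of 26×58 mm section (58 mm along y) splaying symmetrically in x. Each leg rises 612 mm vertically over 255 mm of horizontal reach and is 663 mm long along its own axis. Every leg's outer bottom edge rests on the floor and its outer top edge meets a bottom edge of the beam — the left legs (tilting toward +x) meet the beam's −x bottom edge, the right legs (their mirror images, tilting toward −x) meet its +x bottom edge — so the leg tops tuck under the beam, the beam's underside is 612 mm above the floor, and the feet are 582 mm apart outside-to-outside with the beam centred between them. The two leg pairs are set in 88 mm from either end of the beam.


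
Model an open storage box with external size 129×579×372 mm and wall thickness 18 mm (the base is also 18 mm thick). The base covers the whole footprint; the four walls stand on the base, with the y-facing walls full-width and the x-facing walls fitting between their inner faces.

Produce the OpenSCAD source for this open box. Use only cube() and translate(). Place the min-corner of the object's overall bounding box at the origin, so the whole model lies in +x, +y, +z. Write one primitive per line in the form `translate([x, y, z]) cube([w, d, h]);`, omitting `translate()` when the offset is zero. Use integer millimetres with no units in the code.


cube([129, 579, 18]);
translate([0, 0, 18]) cube([129, 18, 354]);
translate([0, 561, 18]) cube([129, 18, 354]);
translate([0, 18, 18]) cube([18, 543, 354]);
translate([111, 18, 18]) cube([18, 543, 354]);


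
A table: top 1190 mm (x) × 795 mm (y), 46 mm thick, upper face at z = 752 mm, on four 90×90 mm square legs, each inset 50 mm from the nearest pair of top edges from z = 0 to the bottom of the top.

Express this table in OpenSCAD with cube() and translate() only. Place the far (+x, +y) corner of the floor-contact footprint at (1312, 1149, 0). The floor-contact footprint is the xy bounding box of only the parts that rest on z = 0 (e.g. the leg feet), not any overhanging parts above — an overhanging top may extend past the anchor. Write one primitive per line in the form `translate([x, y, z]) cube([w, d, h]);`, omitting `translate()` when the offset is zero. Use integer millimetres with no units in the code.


translate([172, 404, 706]) cube([1190, 795, 46]);
translate([222, 454, 0]) cube([90, 90, 706]);
translate([1222, 454, 0]) cube([90, 90, 706]);
translate([222, 1059, 0]) cube([90, 90, 706]);
translate([1222, 1059, 0]) cube([90, 90, 706]);


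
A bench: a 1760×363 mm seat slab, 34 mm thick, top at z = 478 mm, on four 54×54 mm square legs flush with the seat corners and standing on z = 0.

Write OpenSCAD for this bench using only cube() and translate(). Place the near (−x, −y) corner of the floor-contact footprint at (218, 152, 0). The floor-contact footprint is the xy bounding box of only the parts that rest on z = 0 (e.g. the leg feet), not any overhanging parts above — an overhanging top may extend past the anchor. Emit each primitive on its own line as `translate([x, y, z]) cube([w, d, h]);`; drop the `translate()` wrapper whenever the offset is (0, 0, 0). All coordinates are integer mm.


translate([218, 152, 444]) cube([1760, 363, 34]);
translate([218, 152, 0]) cube([54, 54, 444]);
translate([218, 461, 0]) cube([54, 54, 444]);
translate([1924, 152, 0]) cube([54, 54, 444]);
translate([1924, 461, 0]) cube([54, 54, 444]);


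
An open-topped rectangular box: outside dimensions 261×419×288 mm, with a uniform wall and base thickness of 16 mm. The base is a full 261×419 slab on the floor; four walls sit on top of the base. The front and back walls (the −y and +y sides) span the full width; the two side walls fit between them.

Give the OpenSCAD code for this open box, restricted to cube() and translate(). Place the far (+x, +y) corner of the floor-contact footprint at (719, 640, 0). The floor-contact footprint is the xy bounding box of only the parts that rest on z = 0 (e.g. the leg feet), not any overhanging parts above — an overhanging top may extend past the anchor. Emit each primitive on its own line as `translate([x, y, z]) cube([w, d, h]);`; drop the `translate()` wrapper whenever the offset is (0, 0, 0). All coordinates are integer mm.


translate([458, 221, 0]) cube([261, 419, 16]);
translate([458, 221, 16]) cube([261, 16, 272]);
translate([458, 624, 16]) cube([261, 16, 272]);
translate([458, 237, 16]) cube([16, 387, 272]);
translate([703, 237, 16]) cube([16, 387, 272]);
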